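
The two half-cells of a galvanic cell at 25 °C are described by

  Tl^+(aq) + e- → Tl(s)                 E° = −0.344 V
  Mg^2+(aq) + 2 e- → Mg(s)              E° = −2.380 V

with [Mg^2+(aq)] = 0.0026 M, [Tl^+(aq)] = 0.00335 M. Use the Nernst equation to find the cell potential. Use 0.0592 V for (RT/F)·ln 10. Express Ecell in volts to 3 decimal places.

Since E°(Tl⁺/Tl) > E°(Mg²⁺/Mg), Tl⁺/Tl serves as the cathode.
The standard potential is −0.344 − (−2.380) = +2.036 V and the balanced reaction transfers n = 2 electrons.
Balancing gives 2 Tl^+(aq) + Mg(s) → 2 Tl(s) + Mg^2+(aq); hence Q = [Mg^2+(aq)] / [Tl^+(aq)]^2 = 232 (log Q = 2.365).
Applying E = E° − (RT ln10/nF)·log Q gives +2.036 − (0.0592/2)(2.365) = +1.966 V.

+1.966 V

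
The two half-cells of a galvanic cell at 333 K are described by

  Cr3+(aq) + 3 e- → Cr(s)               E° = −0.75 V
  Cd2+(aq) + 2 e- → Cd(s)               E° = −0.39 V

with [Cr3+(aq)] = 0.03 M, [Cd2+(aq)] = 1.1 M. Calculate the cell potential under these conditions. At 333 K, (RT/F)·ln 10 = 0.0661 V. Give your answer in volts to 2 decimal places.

Since E°(Cd²⁺/Cd) > E°(Cr³⁺/Cr), Cd²⁺/Cd serves as the cathode.
E°cell = −0.39 − (−0.75) = +0.36 V, with n = 6 electrons transferred.
The balanced reaction is 3 Cd2+(aq) + 2 Cr(s) → 3 Cd(s) + 2 Cr3+(aq), so Q = [Cr3+(aq)]^2 / [Cd2+(aq)]^3 = 0.000676 and log Q = −3.170.
By the Nernst equation, E = +0.36 − (0.0661/6)·(−3.170) = +0.39 V.

+0.39 V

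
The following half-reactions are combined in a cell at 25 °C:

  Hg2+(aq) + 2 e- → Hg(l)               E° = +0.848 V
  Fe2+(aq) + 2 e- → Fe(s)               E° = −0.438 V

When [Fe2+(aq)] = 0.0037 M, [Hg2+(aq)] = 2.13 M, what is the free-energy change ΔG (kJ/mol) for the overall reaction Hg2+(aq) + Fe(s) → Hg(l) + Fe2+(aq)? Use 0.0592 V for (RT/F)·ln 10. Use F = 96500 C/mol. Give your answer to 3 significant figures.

−264 kJ/mol

E°cell = +0.848 − (−0.438) = +1.286 V; the balanced reaction transfers n = 2 electrons.
Here Q = [Fe2+(aq)] / [Hg2+(aq)] = 0.00174 (log Q = −2.760), giving E = +1.286 − (0.0592/2)·(−2.760) = +1.3677 V.
Then ΔG = −nFE = −2 × 96500 × +1.3677 J/mol = −264 kJ/mol.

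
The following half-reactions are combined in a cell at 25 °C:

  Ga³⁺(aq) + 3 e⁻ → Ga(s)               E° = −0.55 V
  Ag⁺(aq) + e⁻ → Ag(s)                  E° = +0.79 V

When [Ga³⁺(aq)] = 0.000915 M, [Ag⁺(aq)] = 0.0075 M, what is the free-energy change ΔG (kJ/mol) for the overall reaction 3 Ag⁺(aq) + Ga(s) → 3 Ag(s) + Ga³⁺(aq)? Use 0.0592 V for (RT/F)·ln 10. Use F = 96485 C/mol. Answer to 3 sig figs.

−369 kJ/mol

With Ag⁺/Ag reduced at the cathode, E°cell = +0.79 − (−0.55) = +1.34 V and n = 3.
Q = [Ga³⁺(aq)] / [Ag⁺(aq)]^3 = 2.17×10^3, so log Q = 3.336 and E = +1.34 − (0.0592/3)(3.336) = +1.2742 V.
Then ΔG = −nFE = −3 × 96485 × +1.2742 J/mol = −369 kJ/mol.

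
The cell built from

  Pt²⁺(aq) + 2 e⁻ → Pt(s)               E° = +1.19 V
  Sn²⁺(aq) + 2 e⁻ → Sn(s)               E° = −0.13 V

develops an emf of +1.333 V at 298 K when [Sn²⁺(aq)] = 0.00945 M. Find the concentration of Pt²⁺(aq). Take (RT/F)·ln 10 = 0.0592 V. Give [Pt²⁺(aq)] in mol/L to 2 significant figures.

0.026 M

The Pt²⁺/Pt couple has the larger reduction potential, so it is the cathode: E°cell = +1.19 − (−0.13) = +1.32 V and n = 2.
Since E = E° − (0.0592/n)·log Q, log Q = n(E° − E)/0.0592 = −0.439.
For Pt²⁺(aq) + Sn(s) → Pt(s) + Sn²⁺(aq), the reaction quotient is Q = [Sn²⁺(aq)] / [Pt²⁺(aq)].
Isolating [Pt²⁺(aq)] in Q = 10^{−0.439} yields log [Pt²⁺(aq)] = −1.586, i.e. 0.026 M.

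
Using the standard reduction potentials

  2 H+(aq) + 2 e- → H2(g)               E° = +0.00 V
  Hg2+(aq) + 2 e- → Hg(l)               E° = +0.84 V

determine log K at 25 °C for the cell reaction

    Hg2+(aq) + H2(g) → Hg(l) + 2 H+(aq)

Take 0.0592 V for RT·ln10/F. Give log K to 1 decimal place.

The Hg²⁺/Hg couple is reduced (cathode); E°cell = +0.84 − (+0.00) = +0.84 V with n = 2.
At equilibrium E = 0, so log K = nE°cell / 0.0592 = (2)(+0.84) / 0.0592 = 28.4.

log K = 28.4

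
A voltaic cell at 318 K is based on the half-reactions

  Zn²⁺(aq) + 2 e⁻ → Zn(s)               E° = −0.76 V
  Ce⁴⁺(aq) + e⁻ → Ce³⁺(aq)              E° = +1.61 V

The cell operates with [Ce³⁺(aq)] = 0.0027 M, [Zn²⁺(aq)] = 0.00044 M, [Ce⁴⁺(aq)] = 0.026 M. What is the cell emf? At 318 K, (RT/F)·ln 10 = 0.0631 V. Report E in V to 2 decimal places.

+2.54 V

Ce⁴⁺/Ce³⁺ is reduced (cathode, E° = +1.61 V) and Zn²⁺/Zn is oxidized (anode).
E°cell = +1.61 − (−0.76) = +2.37 V, with n = 2 electrons transferred.
Balancing gives 2 Ce⁴⁺(aq) + Zn(s) → 2 Ce³⁺(aq) + Zn²⁺(aq); hence Q = ([Ce³⁺(aq)]^2·[Zn²⁺(aq)]) / [Ce⁴⁺(aq)]^2 = 4.74×10^−6 (log Q = −5.324).
Applying E = E° − (RT ln10/nF)·log Q gives +2.37 − (0.0631/2)(−5.324) = +2.54 V.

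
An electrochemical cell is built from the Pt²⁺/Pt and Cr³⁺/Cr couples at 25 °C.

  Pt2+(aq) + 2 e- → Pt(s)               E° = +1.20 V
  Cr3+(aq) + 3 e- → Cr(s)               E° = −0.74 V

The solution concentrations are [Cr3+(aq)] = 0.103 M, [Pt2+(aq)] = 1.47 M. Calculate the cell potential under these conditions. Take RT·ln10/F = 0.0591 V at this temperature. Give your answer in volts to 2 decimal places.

+1.96 V

Since E°(Pt²⁺/Pt) > E°(Cr³⁺/Cr), Pt²⁺/Pt serves as the cathode.
The standard potential is +1.20 − (−0.74) = +1.94 V and the balanced reaction transfers n = 6 electrons.
The balanced reaction is 3 Pt2+(aq) + 2 Cr(s) → 3 Pt(s) + 2 Cr3+(aq), so Q = [Cr3+(aq)]^2 / [Pt2+(aq)]^3 = 0.00334 and log Q = −2.476.
Applying E = E° − (RT ln10/nF)·log Q gives +1.94 − (0.0591/6)(−2.476) = +1.96 V.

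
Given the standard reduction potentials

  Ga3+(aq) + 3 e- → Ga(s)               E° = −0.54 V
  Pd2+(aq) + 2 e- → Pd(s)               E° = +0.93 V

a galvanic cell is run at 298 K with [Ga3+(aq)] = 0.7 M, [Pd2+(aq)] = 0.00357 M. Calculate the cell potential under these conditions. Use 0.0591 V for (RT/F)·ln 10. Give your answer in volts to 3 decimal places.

+1.401 V

Since E°(Pd²⁺/Pd) > E°(Ga³⁺/Ga), Pd²⁺/Pd serves as the cathode.
The standard potential is +0.93 − (−0.54) = +1.47 V and the balanced reaction transfers n = 6 electrons.
The balanced reaction is 3 Pd2+(aq) + 2 Ga(s) → 3 Pd(s) + 2 Ga3+(aq), so Q = [Ga3+(aq)]^2 / [Pd2+(aq)]^3 = 1.08×10^7 and log Q = 7.032.
By the Nernst equation, E = +1.47 − (0.0591/6)·(7.032) = +1.401 V.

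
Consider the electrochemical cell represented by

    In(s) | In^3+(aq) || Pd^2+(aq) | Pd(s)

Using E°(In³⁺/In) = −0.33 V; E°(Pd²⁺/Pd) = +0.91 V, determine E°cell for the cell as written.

+1.24 V

By convention the left-hand electrode in cell notation is the anode (oxidation) and the right-hand electrode is the cathode (reduction).
E°cell = E°(right) − E°(left) = +0.91 − (−0.33) = +1.24 V.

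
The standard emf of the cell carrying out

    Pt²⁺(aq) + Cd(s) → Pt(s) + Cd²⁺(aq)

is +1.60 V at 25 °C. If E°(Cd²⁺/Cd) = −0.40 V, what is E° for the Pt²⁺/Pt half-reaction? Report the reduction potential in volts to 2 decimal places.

+1.20 V

In the reaction as written the Pt²⁺/Pt couple is reduced (cathode) and Cd²⁺/Cd is oxidized (anode), so E°cell = E°(Pt²⁺/Pt) − E°(Cd²⁺/Cd).
E°(Pt²⁺/Pt) = E°cell + E°(anode) = +1.60 + (−0.40) = +1.20 V.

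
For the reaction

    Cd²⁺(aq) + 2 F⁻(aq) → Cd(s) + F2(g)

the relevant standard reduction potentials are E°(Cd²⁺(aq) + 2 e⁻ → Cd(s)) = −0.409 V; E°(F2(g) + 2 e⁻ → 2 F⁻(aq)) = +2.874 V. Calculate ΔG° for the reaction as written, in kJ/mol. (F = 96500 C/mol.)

In the reaction as written Cd²⁺(aq) is reduced, so the Cd²⁺/Cd couple is the cathode and F₂/F⁻ is the anode.
E°cell = −0.409 − (+2.874) = −3.283 V; balancing electrons gives n = 2.
ΔG° = −nFE°cell = −(2)(96500)(−3.283) J/mol = +634 kJ/mol.

+634 kJ/mol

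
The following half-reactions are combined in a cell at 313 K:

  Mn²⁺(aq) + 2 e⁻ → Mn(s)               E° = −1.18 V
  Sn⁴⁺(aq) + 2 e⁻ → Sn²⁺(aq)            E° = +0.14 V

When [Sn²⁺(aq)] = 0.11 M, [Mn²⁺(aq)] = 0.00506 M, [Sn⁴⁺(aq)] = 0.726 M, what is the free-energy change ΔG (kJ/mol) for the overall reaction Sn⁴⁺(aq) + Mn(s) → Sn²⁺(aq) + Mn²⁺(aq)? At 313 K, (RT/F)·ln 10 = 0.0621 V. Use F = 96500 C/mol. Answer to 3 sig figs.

The standard cell potential is +0.14 − (−1.18) = +1.32 V, with n = 2 electrons in the balanced equation.
Q = ([Sn²⁺(aq)]·[Mn²⁺(aq)]) / [Sn⁴⁺(aq)] = 0.000767, so log Q = −3.115 and E = +1.32 − (0.0621/2)(−3.115) = +1.4167 V.
ΔG = −nFE = −(2)(96500)(+1.4167) J/mol = −273 kJ/mol.

−273 kJ/mol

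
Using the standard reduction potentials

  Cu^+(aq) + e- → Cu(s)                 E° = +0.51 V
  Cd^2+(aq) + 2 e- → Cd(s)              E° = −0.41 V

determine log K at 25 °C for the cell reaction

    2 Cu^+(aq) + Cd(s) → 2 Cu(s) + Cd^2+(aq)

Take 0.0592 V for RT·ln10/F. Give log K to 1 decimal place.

The Cu⁺/Cu couple is reduced (cathode); E°cell = +0.51 − (−0.41) = +0.92 V with n = 2.
At equilibrium E = 0, so log K = nE°cell / 0.0592 = (2)(+0.92) / 0.0592 = 31.1.

log K = 31.1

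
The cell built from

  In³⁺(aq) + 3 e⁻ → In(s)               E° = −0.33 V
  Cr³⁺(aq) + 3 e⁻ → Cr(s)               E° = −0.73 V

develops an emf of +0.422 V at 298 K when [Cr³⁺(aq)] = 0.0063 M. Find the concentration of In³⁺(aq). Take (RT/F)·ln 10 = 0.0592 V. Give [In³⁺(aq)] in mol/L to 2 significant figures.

0.082 M

The In³⁺/In couple has the larger reduction potential, so it is the cathode: E°cell = −0.33 − (−0.73) = +0.40 V and n = 3.
From the Nernst equation, log Q = n(E° − E)/0.0592 = 3·(+0.40 − (+0.422))/0.0592 = −1.115.
Balancing electrons gives In³⁺(aq) + Cr(s) → In(s) + Cr³⁺(aq); thus Q = [Cr³⁺(aq)] / [In³⁺(aq)].
Isolating [In³⁺(aq)] in Q = 10^{−1.115} yields log [In³⁺(aq)] = −1.086, i.e. 0.082 M.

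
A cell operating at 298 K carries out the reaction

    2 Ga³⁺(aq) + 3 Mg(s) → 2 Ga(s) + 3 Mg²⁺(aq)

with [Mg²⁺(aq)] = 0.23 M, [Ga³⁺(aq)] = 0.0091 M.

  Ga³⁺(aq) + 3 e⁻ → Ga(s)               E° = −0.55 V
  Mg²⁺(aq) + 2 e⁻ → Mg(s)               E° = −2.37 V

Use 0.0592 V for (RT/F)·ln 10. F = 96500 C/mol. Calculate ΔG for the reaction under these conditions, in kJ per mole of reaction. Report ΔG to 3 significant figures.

With Ga³⁺/Ga reduced at the cathode, E°cell = −0.55 − (−2.37) = +1.82 V and n = 6.
Here Q = [Mg²⁺(aq)]^3 / [Ga³⁺(aq)]^2 = 147 (log Q = 2.167), giving E = +1.82 − (0.0592/6)·(2.167) = +1.7986 V.
Finally ΔG = −nFE = −(6)(96500 C/mol)(+1.7986 V) = −1040 kJ/mol.

−1040 kJ/mol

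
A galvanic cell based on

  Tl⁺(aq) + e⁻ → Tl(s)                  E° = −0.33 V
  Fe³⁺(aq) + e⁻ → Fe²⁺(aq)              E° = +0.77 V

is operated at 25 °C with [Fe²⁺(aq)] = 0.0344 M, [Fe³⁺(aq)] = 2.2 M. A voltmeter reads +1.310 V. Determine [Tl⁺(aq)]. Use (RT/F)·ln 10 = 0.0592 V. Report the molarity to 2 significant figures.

0.018 M

Fe³⁺/Fe²⁺ is the cathode (higher E°); E°cell = +0.77 − (−0.33) = +1.10 V with n = 1.
Rearranging E = E° − (0.0592/n)·log Q gives log Q = 1(+1.10 − (+1.310))/0.0592 = −3.547.
Balancing electrons gives Fe³⁺(aq) + Tl(s) → Fe²⁺(aq) + Tl⁺(aq); thus Q = ([Fe²⁺(aq)]·[Tl⁺(aq)]) / [Fe³⁺(aq)].
Isolating [Tl⁺(aq)] in Q = 10^{−3.547} yields log [Tl⁺(aq)] = −1.741, i.e. 0.018 M.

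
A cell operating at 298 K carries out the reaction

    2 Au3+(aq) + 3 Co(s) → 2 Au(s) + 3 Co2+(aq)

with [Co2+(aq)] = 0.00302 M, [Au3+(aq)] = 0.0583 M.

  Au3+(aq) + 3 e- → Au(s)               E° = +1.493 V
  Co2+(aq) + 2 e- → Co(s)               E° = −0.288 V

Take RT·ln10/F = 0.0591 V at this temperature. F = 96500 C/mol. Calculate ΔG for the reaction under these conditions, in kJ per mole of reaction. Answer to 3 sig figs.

−1060 kJ/mol

With Au³⁺/Au reduced at the cathode, E°cell = +1.493 − (−0.288) = +1.781 V and n = 6.
Q = [Co2+(aq)]^3 / [Au3+(aq)]^2 = 8.1×10^−6, so log Q = −5.091 and E = +1.781 − (0.0591/6)(−5.091) = +1.8311 V.
Finally ΔG = −nFE = −(6)(96500 C/mol)(+1.8311 V) = −1060 kJ/mol.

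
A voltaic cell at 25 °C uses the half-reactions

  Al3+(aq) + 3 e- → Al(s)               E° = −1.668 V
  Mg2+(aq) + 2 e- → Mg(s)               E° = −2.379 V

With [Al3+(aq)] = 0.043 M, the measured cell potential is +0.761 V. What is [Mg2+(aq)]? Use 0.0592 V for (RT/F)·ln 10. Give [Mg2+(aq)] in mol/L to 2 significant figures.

0.0025 M

With Al³⁺/Al at the cathode and Mg²⁺/Mg at the anode, E°cell = −1.668 − (−2.379) = +0.711 V (n = 6).
Rearranging E = E° − (0.0592/n)·log Q gives log Q = 6(+0.711 − (+0.761))/0.0592 = −5.068.
For 2 Al3+(aq) + 3 Mg(s) → 2 Al(s) + 3 Mg2+(aq), the reaction quotient is Q = [Mg2+(aq)]^3 / [Al3+(aq)]^2.
Substituting the known concentrations and solving, log [Mg2+(aq)] = −2.600 and [Mg2+(aq)] = 0.0025 M.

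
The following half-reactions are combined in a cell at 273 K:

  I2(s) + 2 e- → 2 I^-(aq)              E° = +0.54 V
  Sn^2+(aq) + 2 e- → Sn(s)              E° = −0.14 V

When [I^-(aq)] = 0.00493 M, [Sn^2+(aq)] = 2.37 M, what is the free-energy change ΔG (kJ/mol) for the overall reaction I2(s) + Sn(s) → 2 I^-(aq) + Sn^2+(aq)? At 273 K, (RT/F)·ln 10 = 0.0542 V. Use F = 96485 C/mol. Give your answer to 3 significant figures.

−153 kJ/mol

The standard cell potential is +0.54 − (−0.14) = +0.68 V, with n = 2 electrons in the balanced equation.
Here Q = [I^-(aq)]^2·[Sn^2+(aq)] = 5.76×10^−5 (log Q = −4.240), giving E = +0.68 − (0.0542/2)·(−4.240) = +0.7949 V.
Finally ΔG = −nFE = −(2)(96485 C/mol)(+0.7949 V) = −153 kJ/mol.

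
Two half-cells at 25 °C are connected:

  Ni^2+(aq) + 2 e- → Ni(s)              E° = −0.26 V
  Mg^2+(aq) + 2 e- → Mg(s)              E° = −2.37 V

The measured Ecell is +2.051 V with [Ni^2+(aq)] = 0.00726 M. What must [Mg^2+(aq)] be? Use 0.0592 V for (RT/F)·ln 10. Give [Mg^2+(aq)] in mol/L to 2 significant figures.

0.71 M

Ni²⁺/Ni is the cathode (higher E°); E°cell = −0.26 − (−2.37) = +2.11 V with n = 2.
Since E = E° − (0.0592/n)·log Q, log Q = n(E° − E)/0.0592 = 1.993.
The balanced reaction is Ni^2+(aq) + Mg(s) → Ni(s) + Mg^2+(aq), so Q = [Mg^2+(aq)] / [Ni^2+(aq)].
Solving for the unknown gives log [Mg^2+(aq)] = −0.146, so [Mg^2+(aq)] ≈ 0.71 M.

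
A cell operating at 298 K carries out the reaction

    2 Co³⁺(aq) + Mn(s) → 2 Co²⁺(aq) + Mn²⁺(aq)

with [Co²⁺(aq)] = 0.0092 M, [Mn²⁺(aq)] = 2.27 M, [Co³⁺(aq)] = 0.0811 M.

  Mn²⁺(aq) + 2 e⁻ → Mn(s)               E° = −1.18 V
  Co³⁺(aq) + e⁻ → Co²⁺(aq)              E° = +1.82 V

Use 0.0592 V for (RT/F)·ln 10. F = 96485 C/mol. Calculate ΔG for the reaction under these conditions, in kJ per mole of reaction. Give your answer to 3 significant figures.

−588 kJ/mol

E°cell = +1.82 − (−1.18) = +3.00 V; the balanced reaction transfers n = 2 electrons.
The reaction quotient is ([Co²⁺(aq)]^2·[Mn²⁺(aq)]) / [Co³⁺(aq)]^2 = 0.0292; by Nernst, E = +3.00 − (0.0592/2)(−1.534) = +3.0454 V.
Finally ΔG = −nFE = −(2)(96485 C/mol)(+3.0454 V) = −588 kJ/mol.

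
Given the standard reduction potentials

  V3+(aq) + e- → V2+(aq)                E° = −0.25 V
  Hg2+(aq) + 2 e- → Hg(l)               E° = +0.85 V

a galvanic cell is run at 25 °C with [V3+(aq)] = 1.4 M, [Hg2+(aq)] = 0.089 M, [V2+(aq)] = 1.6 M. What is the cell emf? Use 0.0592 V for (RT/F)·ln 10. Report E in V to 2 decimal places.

Hg²⁺/Hg is reduced (cathode, E° = +0.85 V) and V³⁺/V²⁺ is oxidized (anode).
E°cell = E°cat − E°an = +0.85 − (−0.25) = +1.10 V; n = 2.
For the overall reaction Hg2+(aq) + 2 V2+(aq) → Hg(l) + 2 V3+(aq), Q = [V3+(aq)]^2 / ([Hg2+(aq)]·[V2+(aq)]^2) = 8.6, giving log Q = 0.935.
Applying E = E° − (RT ln10/nF)·log Q gives +1.10 − (0.0592/2)(0.935) = +1.07 V.

+1.07 V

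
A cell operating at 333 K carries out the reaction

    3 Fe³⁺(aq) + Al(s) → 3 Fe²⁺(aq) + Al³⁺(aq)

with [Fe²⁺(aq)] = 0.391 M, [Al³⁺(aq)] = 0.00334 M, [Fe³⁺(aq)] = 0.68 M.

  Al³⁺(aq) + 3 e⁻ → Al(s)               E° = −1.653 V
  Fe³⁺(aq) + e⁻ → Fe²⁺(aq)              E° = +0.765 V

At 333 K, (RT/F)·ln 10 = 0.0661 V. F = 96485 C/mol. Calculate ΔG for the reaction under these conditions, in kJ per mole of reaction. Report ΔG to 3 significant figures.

−720 kJ/mol

With Fe³⁺/Fe²⁺ reduced at the cathode, E°cell = +0.765 − (−1.653) = +2.418 V and n = 3.
The reaction quotient is ([Fe²⁺(aq)]^3·[Al³⁺(aq)]) / [Fe³⁺(aq)]^3 = 0.000635; by Nernst, E = +2.418 − (0.0661/3)(−3.197) = +2.4884 V.
ΔG = −nFE = −(3)(96485)(+2.4884) J/mol = −720 kJ/mol.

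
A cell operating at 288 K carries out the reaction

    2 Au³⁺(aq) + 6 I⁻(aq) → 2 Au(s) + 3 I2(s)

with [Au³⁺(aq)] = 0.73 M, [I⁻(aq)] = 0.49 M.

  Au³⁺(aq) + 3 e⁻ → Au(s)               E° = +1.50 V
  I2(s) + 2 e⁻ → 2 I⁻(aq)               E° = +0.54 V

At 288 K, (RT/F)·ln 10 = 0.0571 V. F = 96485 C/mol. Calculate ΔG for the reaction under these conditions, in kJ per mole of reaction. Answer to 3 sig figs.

With Au³⁺/Au reduced at the cathode, E°cell = +1.50 − (+0.54) = +0.96 V and n = 6.
Q = 1 / ([Au³⁺(aq)]^2·[I⁻(aq)]^6) = 136, so log Q = 2.132 and E = +0.96 − (0.0571/6)(2.132) = +0.9397 V.
ΔG = −nFE = −(6)(96485)(+0.9397) J/mol = −544 kJ/mol.

−544 kJ/mol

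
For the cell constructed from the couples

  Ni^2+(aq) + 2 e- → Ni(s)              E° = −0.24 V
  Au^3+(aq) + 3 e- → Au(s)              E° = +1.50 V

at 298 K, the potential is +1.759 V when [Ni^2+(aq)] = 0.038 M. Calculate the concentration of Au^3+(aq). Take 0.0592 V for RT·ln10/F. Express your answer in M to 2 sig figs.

The Au³⁺/Au couple has the larger reduction potential, so it is the cathode: E°cell = +1.50 − (−0.24) = +1.74 V and n = 6.
Rearranging E = E° − (0.0592/n)·log Q gives log Q = 6(+1.74 − (+1.759))/0.0592 = −1.926.
The balanced reaction is 2 Au^3+(aq) + 3 Ni(s) → 2 Au(s) + 3 Ni^2+(aq), so Q = [Ni^2+(aq)]^3 / [Au^3+(aq)]^2.
Isolating [Au^3+(aq)] in Q = 10^{−1.926} yields log [Au^3+(aq)] = −1.167, i.e. 0.068 M.

0.068 M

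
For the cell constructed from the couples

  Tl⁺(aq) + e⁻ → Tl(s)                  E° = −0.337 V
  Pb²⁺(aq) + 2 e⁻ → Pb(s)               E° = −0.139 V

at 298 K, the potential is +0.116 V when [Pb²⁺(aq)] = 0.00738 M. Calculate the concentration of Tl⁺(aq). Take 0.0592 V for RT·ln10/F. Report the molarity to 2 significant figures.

2.1 M

Pb²⁺/Pb is the cathode (higher E°); E°cell = −0.139 − (−0.337) = +0.198 V with n = 2.
From the Nernst equation, log Q = n(E° − E)/0.0592 = 2·(+0.198 − (+0.116))/0.0592 = 2.770.
For Pb²⁺(aq) + 2 Tl(s) → Pb(s) + 2 Tl⁺(aq), the reaction quotient is Q = [Tl⁺(aq)]^2 / [Pb²⁺(aq)].
Substituting the known concentrations and solving, log [Tl⁺(aq)] = 0.319 and [Tl⁺(aq)] = 2.1 M.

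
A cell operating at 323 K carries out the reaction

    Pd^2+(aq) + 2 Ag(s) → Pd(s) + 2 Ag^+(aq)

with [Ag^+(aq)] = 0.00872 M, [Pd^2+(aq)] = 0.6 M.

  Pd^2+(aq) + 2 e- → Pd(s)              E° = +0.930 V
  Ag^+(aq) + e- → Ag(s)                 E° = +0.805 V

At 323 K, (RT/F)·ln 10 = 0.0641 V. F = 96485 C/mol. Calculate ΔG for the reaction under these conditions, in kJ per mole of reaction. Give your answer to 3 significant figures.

−48.2 kJ/mol

The standard cell potential is +0.930 − (+0.805) = +0.125 V, with n = 2 electrons in the balanced equation.
Here Q = [Ag^+(aq)]^2 / [Pd^2+(aq)] = 0.000127 (log Q = −3.897), giving E = +0.125 − (0.0641/2)·(−3.897) = +0.2499 V.
Then ΔG = −nFE = −2 × 96485 × +0.2499 J/mol = −48.2 kJ/mol.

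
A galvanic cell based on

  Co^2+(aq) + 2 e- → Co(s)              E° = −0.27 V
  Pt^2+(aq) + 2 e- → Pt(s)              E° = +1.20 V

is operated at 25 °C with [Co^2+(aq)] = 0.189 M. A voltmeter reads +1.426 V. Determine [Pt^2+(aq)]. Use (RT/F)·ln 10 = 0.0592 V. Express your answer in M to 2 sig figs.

The Pt²⁺/Pt couple has the larger reduction potential, so it is the cathode: E°cell = +1.20 − (−0.27) = +1.47 V and n = 2.
Since E = E° − (0.0592/n)·log Q, log Q = n(E° − E)/0.0592 = 1.486.
For Pt^2+(aq) + Co(s) → Pt(s) + Co^2+(aq), the reaction quotient is Q = [Co^2+(aq)] / [Pt^2+(aq)].
Substituting the known concentrations and solving, log [Pt^2+(aq)] = −2.210 and [Pt^2+(aq)] = 0.0062 M.

0.0062 M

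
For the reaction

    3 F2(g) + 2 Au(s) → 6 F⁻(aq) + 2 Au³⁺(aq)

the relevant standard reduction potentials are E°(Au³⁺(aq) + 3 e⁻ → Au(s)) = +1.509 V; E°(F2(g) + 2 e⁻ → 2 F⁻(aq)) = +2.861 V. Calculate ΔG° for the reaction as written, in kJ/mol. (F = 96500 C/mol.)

−783 kJ/mol

In the reaction as written F2(g) is reduced, so the F₂/F⁻ couple is the cathode and Au³⁺/Au is the anode.
E°cell = +2.861 − (+1.509) = +1.352 V; balancing electrons gives n = 6.
ΔG° = −nFE°cell = −(6)(96500)(+1.352) J/mol = −783 kJ/mol.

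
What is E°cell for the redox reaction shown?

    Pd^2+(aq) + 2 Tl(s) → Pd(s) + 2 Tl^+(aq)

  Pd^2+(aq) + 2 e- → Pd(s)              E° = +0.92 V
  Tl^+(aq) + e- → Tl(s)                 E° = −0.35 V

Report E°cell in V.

In the reaction as written, Pd^2+(aq) is reduced (cathode) and Tl^+(aq) is produced by oxidation at the anode.
E°cell = E°(cathode) − E°(anode) = +0.92 − (−0.35) = +1.27 V.
The positive value indicates the reaction is spontaneous as written.

+1.27 V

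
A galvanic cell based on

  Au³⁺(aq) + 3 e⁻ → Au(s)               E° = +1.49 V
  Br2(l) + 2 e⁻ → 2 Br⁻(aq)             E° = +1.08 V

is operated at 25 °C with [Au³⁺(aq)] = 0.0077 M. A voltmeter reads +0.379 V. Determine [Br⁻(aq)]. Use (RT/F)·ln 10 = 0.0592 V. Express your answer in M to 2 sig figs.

1.5 M

Au³⁺/Au is the cathode (higher E°); E°cell = +1.49 − (+1.08) = +0.41 V with n = 6.
From the Nernst equation, log Q = n(E° − E)/0.0592 = 6·(+0.41 − (+0.379))/0.0592 = 3.142.
The balanced reaction is 2 Au³⁺(aq) + 6 Br⁻(aq) → 2 Au(s) + 3 Br2(l), so Q = 1 / ([Au³⁺(aq)]^2·[Br⁻(aq)]^6).
Substituting the known concentrations and solving, log [Br⁻(aq)] = 0.181 and [Br⁻(aq)] = 1.5 M.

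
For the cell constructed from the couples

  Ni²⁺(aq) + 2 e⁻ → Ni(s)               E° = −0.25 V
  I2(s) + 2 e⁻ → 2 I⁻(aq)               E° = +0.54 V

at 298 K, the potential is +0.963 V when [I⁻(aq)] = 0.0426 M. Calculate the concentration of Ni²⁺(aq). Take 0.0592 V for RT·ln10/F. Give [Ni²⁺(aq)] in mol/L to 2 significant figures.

The I₂/I⁻ couple has the larger reduction potential, so it is the cathode: E°cell = +0.54 − (−0.25) = +0.79 V and n = 2.
Rearranging E = E° − (0.0592/n)·log Q gives log Q = 2(+0.79 − (+0.963))/0.0592 = −5.845.
For I2(s) + Ni(s) → 2 I⁻(aq) + Ni²⁺(aq), the reaction quotient is Q = [I⁻(aq)]^2·[Ni²⁺(aq)].
Substituting the known concentrations and solving, log [Ni²⁺(aq)] = −3.104 and [Ni²⁺(aq)] = 0.00079 M.

0.00079 M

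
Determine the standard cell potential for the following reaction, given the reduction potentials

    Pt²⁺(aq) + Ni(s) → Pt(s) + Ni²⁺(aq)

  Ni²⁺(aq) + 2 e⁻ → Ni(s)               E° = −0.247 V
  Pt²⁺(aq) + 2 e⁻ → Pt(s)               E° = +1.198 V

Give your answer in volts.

In the reaction as written, Pt²⁺(aq) is reduced (cathode) and Ni²⁺(aq) is produced by oxidation at the anode.
E°cell = E°(cathode) − E°(anode) = +1.198 − (−0.247) = +1.445 V.

+1.445 V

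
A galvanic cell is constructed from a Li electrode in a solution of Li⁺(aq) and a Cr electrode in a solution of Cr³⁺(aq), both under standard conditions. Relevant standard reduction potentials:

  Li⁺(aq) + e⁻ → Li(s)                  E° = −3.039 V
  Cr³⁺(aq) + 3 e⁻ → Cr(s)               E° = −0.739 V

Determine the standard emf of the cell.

+2.300 V

The Cr³⁺/Cr couple has the higher E°, so Cr ion is reduced (cathode) and Li is oxidized (anode).
E°cell = E°(cathode) − E°(anode) = −0.739 − (−3.039) = +2.300 V.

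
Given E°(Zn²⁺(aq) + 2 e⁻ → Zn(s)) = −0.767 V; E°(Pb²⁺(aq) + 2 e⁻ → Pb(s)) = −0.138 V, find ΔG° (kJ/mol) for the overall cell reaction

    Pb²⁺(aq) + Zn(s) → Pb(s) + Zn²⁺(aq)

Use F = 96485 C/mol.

In the reaction as written Pb²⁺(aq) is reduced, so the Pb²⁺/Pb couple is the cathode and Zn²⁺/Zn is the anode.
E°cell = −0.138 − (−0.767) = +0.629 V; balancing electrons gives n = 2.
ΔG° = −nFE°cell = −(2)(96485)(+0.629) J/mol = −121 kJ/mol.

−121 kJ/mol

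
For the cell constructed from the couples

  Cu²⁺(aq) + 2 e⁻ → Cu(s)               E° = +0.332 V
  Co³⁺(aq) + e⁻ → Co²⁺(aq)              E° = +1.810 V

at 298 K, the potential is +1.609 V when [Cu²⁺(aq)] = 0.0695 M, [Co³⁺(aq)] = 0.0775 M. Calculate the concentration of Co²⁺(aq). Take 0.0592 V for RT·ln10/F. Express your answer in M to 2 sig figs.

0.0018 M

The Co³⁺/Co²⁺ couple has the larger reduction potential, so it is the cathode: E°cell = +1.810 − (+0.332) = +1.478 V and n = 2.
Rearranging E = E° − (0.0592/n)·log Q gives log Q = 2(+1.478 − (+1.609))/0.0592 = −4.426.
For 2 Co³⁺(aq) + Cu(s) → 2 Co²⁺(aq) + Cu²⁺(aq), the reaction quotient is Q = ([Co²⁺(aq)]^2·[Cu²⁺(aq)]) / [Co³⁺(aq)]^2.
Substituting the known concentrations and solving, log [Co²⁺(aq)] = −2.745 and [Co²⁺(aq)] = 0.0018 M.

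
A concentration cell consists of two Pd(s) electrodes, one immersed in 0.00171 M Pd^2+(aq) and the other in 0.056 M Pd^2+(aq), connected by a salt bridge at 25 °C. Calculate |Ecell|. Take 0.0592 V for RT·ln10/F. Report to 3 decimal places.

0.045 V

For a concentration cell E°cell = 0, since both electrodes use the same couple.
The compartment with the higher Pd^2+(aq) concentration (0.056 M) acts as the cathode; ions are reduced there and produced at the dilute (0.00171 M) anode.
With n = 2, Ecell = −(0.0592/2)·log([dilute]/[conc]) = −(0.0592/2)·log(0.00171/0.056) = +0.045 V.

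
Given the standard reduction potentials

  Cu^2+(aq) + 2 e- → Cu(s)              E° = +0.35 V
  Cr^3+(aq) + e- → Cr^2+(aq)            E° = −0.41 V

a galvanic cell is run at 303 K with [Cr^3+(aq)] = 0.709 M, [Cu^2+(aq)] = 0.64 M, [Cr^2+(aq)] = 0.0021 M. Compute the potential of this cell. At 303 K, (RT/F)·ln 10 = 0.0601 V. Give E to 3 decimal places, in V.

Since E°(Cu²⁺/Cu) > E°(Cr³⁺/Cr²⁺), Cu²⁺/Cu serves as the cathode.
E°cell = E°cat − E°an = +0.35 − (−0.41) = +0.76 V; n = 2.
For the overall reaction Cu^2+(aq) + 2 Cr^2+(aq) → Cu(s) + 2 Cr^3+(aq), Q = [Cr^3+(aq)]^2 / ([Cu^2+(aq)]·[Cr^2+(aq)]^2) = 1.78×10^5, giving log Q = 5.251.
E = E° − (0.0601/n)·log Q = +0.76 − (0.0601/2)(5.251) = +0.602 V.

+0.602 V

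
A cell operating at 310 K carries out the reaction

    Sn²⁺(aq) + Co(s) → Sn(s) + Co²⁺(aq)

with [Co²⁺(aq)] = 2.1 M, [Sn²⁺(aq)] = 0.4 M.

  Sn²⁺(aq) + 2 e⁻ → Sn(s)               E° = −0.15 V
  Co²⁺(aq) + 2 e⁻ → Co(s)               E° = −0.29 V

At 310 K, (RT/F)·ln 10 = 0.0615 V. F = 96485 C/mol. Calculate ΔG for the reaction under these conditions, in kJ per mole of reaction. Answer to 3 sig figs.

−22.8 kJ/mol

With Sn²⁺/Sn reduced at the cathode, E°cell = −0.15 − (−0.29) = +0.14 V and n = 2.
Q = [Co²⁺(aq)] / [Sn²⁺(aq)] = 5.25, so log Q = 0.720 and E = +0.14 − (0.0615/2)(0.720) = +0.1179 V.
ΔG = −nFE = −(2)(96485)(+0.1179) J/mol = −22.8 kJ/mol.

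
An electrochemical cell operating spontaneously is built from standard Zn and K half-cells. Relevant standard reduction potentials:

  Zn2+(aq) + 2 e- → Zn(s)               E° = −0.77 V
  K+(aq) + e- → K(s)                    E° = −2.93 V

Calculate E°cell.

+2.16 V

The Zn²⁺/Zn couple has the higher E°, so Zn ion is reduced (cathode) and K is oxidized (anode).
E°cell = E°(cathode) − E°(anode) = −0.77 − (−2.93) = +2.16 V.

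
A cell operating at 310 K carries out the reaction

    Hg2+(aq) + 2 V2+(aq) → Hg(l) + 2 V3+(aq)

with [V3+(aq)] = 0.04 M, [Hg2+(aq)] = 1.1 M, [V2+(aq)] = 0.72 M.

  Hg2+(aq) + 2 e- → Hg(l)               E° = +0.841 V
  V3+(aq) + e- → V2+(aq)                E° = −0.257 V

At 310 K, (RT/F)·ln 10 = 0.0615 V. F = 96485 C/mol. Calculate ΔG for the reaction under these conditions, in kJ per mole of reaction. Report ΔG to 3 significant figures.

−227 kJ/mol

E°cell = +0.841 − (−0.257) = +1.098 V; the balanced reaction transfers n = 2 electrons.
The reaction quotient is [V3+(aq)]^2 / ([Hg2+(aq)]·[V2+(aq)]^2) = 0.00281; by Nernst, E = +1.098 − (0.0615/2)(−2.552) = +1.1765 V.
Finally ΔG = −nFE = −(2)(96485 C/mol)(+1.1765 V) = −227 kJ/mol.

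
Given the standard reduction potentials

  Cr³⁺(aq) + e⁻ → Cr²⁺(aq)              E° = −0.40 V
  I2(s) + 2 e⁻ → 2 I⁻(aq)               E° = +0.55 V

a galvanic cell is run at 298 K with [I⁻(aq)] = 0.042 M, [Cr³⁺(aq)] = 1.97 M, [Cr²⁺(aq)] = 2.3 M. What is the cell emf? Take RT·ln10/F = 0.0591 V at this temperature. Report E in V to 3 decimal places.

The I₂/I⁻ couple has the more positive E°, so it is the cathode; Cr³⁺/Cr²⁺ is the anode.
E°cell = E°cat − E°an = +0.55 − (−0.40) = +0.95 V; n = 2.
Balancing gives I2(s) + 2 Cr²⁺(aq) → 2 I⁻(aq) + 2 Cr³⁺(aq); hence Q = ([I⁻(aq)]^2·[Cr³⁺(aq)]^2) / [Cr²⁺(aq)]^2 = 0.00129 (log Q = −2.888).
By the Nernst equation, E = +0.95 − (0.0591/2)·(−2.888) = +1.035 V.

+1.035 V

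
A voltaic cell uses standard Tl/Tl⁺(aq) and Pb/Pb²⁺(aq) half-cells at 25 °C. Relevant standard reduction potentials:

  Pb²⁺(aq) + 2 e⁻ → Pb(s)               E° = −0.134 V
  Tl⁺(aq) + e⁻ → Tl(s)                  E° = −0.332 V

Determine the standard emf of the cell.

Of the two couples in this cell, the one with the more positive reduction potential is reduced at the cathode: here that is Pb²⁺/Pb (−0.134 V); Tl⁺/Tl (−0.332 V) is the anode.
E°cell = E°(cathode) − E°(anode) = −0.134 − (−0.332) = +0.198 V.

+0.198 V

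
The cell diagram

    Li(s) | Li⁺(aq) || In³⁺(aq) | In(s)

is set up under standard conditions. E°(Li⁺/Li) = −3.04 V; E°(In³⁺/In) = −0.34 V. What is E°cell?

+2.70 V

By convention the left-hand electrode in cell notation is the anode (oxidation) and the right-hand electrode is the cathode (reduction).
E°cell = E°(right) − E°(left) = −0.34 − (−3.04) = +2.70 V.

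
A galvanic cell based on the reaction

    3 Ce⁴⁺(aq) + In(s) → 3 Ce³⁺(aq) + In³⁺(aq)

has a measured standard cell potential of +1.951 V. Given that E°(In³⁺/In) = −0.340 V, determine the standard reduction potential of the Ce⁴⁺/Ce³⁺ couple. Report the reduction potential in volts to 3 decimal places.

+1.611 V

In the reaction as written the Ce⁴⁺/Ce³⁺ couple is reduced (cathode) and In³⁺/In is oxidized (anode), so E°cell = E°(Ce⁴⁺/Ce³⁺) − E°(In³⁺/In).
E°(Ce⁴⁺/Ce³⁺) = E°cell + E°(anode) = +1.951 + (−0.340) = +1.611 V.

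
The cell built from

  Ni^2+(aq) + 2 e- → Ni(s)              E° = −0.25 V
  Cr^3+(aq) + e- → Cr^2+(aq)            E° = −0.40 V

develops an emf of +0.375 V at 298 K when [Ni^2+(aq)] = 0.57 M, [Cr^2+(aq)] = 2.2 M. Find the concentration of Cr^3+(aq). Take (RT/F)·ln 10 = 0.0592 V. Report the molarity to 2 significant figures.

0.00026 M

The Ni²⁺/Ni couple has the larger reduction potential, so it is the cathode: E°cell = −0.25 − (−0.40) = +0.15 V and n = 2.
From the Nernst equation, log Q = n(E° − E)/0.0592 = 2·(+0.15 − (+0.375))/0.0592 = −7.601.
For Ni^2+(aq) + 2 Cr^2+(aq) → Ni(s) + 2 Cr^3+(aq), the reaction quotient is Q = [Cr^3+(aq)]^2 / ([Ni^2+(aq)]·[Cr^2+(aq)]^2).
Solving for the unknown gives log [Cr^3+(aq)] = −3.580, so [Cr^3+(aq)] ≈ 0.00026 M.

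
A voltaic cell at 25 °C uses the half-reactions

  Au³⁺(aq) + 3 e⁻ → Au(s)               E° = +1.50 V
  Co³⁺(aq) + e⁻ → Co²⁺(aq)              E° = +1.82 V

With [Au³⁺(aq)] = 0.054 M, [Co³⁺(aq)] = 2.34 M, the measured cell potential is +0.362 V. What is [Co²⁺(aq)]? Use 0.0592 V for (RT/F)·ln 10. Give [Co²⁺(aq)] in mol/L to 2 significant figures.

1.2 M

The Co³⁺/Co²⁺ couple has the larger reduction potential, so it is the cathode: E°cell = +1.82 − (+1.50) = +0.32 V and n = 3.
From the Nernst equation, log Q = n(E° − E)/0.0592 = 3·(+0.32 − (+0.362))/0.0592 = −2.128.
For 3 Co³⁺(aq) + Au(s) → 3 Co²⁺(aq) + Au³⁺(aq), the reaction quotient is Q = ([Co²⁺(aq)]^3·[Au³⁺(aq)]) / [Co³⁺(aq)]^3.
Substituting the known concentrations and solving, log [Co²⁺(aq)] = 0.082 and [Co²⁺(aq)] = 1.2 M.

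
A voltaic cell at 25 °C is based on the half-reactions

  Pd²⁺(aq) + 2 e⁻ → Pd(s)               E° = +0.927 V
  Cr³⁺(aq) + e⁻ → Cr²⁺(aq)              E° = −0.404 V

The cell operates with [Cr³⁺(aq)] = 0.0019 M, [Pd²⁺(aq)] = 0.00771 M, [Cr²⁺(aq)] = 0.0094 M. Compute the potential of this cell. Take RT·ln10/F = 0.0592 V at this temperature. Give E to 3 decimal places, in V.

The Pd²⁺/Pd couple has the more positive E°, so it is the cathode; Cr³⁺/Cr²⁺ is the anode.
E°cell = E°cat − E°an = +0.927 − (−0.404) = +1.331 V; n = 2.
The balanced reaction is Pd²⁺(aq) + 2 Cr²⁺(aq) → Pd(s) + 2 Cr³⁺(aq), so Q = [Cr³⁺(aq)]^2 / ([Pd²⁺(aq)]·[Cr²⁺(aq)]^2) = 5.3 and log Q = 0.724.
Applying E = E° − (RT ln10/nF)·log Q gives +1.331 − (0.0592/2)(0.724) = +1.310 V.

+1.310 V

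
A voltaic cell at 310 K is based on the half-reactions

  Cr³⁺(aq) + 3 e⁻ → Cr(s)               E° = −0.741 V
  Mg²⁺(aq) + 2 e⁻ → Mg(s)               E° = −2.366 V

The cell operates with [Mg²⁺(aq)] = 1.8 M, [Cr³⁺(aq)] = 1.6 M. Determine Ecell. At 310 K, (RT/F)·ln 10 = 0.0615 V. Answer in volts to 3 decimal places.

Cr³⁺/Cr is reduced (cathode, E° = −0.741 V) and Mg²⁺/Mg is oxidized (anode).
The standard potential is −0.741 − (−2.366) = +1.625 V and the balanced reaction transfers n = 6 electrons.
For the overall reaction 2 Cr³⁺(aq) + 3 Mg(s) → 2 Cr(s) + 3 Mg²⁺(aq), Q = [Mg²⁺(aq)]^3 / [Cr³⁺(aq)]^2 = 2.28, giving log Q = 0.358.
By the Nernst equation, E = +1.625 − (0.0615/6)·(0.358) = +1.621 V.

+1.621 V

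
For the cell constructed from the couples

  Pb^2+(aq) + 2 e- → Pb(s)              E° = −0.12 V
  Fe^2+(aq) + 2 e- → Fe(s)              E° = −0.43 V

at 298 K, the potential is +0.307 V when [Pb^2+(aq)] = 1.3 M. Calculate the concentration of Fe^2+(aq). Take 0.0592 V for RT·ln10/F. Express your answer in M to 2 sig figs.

The Pb²⁺/Pb couple has the larger reduction potential, so it is the cathode: E°cell = −0.12 − (−0.43) = +0.31 V and n = 2.
Since E = E° − (0.0592/n)·log Q, log Q = n(E° − E)/0.0592 = 0.101.
For Pb^2+(aq) + Fe(s) → Pb(s) + Fe^2+(aq), the reaction quotient is Q = [Fe^2+(aq)] / [Pb^2+(aq)].
Solving for the unknown gives log [Fe^2+(aq)] = 0.215, so [Fe^2+(aq)] ≈ 1.6 M.

1.6 M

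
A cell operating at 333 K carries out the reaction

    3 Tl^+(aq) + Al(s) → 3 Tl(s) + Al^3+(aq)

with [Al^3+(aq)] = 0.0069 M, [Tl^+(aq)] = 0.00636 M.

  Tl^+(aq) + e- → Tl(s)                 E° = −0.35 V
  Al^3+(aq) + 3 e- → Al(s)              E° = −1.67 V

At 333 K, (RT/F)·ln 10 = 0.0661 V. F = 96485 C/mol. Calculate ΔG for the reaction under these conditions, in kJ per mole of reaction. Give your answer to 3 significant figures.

−354 kJ/mol

With Tl⁺/Tl reduced at the cathode, E°cell = −0.35 − (−1.67) = +1.32 V and n = 3.
Q = [Al^3+(aq)] / [Tl^+(aq)]^3 = 2.68×10^4, so log Q = 4.428 and E = +1.32 − (0.0661/3)(4.428) = +1.2224 V.
Finally ΔG = −nFE = −(3)(96485 C/mol)(+1.2224 V) = −354 kJ/mol.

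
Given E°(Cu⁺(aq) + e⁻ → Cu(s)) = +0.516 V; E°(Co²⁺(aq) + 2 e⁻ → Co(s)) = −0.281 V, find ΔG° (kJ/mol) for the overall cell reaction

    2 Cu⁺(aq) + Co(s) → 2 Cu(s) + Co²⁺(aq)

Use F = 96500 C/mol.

In the reaction as written Cu⁺(aq) is reduced, so the Cu⁺/Cu couple is the cathode and Co²⁺/Co is the anode.
E°cell = +0.516 − (−0.281) = +0.797 V; balancing electrons gives n = 2.
ΔG° = −nFE°cell = −(2)(96500)(+0.797) J/mol = −154 kJ/mol.

−154 kJ/mol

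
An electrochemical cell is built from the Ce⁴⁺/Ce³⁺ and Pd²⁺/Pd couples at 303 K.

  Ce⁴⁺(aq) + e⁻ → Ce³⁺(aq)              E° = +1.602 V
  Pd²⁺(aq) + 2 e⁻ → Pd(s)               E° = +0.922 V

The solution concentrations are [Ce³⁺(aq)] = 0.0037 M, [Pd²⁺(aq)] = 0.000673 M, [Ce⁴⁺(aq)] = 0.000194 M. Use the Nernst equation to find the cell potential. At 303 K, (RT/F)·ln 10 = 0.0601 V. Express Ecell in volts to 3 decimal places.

Since E°(Ce⁴⁺/Ce³⁺) > E°(Pd²⁺/Pd), Ce⁴⁺/Ce³⁺ serves as the cathode.
E°cell = +1.602 − (+0.922) = +0.680 V, with n = 2 electrons transferred.
For the overall reaction 2 Ce⁴⁺(aq) + Pd(s) → 2 Ce³⁺(aq) + Pd²⁺(aq), Q = ([Ce³⁺(aq)]^2·[Pd²⁺(aq)]) / [Ce⁴⁺(aq)]^2 = 0.245, giving log Q = −0.611.
By the Nernst equation, E = +0.680 − (0.0601/2)·(−0.611) = +0.698 V.

+0.698 V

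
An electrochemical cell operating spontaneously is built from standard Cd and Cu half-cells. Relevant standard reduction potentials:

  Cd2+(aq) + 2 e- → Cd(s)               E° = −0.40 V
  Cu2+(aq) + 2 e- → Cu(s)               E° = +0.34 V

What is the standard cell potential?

The Cu²⁺/Cu couple has the higher E°, so Cu ion is reduced (cathode) and Cd is oxidized (anode).
E°cell = E°(cathode) − E°(anode) = +0.34 − (−0.40) = +0.74 V.

+0.74 V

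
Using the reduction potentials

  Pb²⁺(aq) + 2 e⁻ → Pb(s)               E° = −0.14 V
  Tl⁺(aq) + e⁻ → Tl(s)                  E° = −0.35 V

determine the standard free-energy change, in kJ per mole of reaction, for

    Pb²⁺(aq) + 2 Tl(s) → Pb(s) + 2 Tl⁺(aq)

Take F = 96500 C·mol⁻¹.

In the reaction as written Pb²⁺(aq) is reduced, so the Pb²⁺/Pb couple is the cathode and Tl⁺/Tl is the anode.
E°cell = −0.14 − (−0.35) = +0.21 V; balancing electrons gives n = 2.
ΔG° = −nFE°cell = −(2)(96500)(+0.21) J/mol = −40.5 kJ/mol.

−40.5 kJ/mol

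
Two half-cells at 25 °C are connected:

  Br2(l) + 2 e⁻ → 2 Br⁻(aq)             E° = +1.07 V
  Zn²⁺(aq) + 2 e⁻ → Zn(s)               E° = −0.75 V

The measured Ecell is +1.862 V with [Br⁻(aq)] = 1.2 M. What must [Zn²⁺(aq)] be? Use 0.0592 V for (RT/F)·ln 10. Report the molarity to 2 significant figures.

Br₂/Br⁻ is the cathode (higher E°); E°cell = +1.07 − (−0.75) = +1.82 V with n = 2.
Rearranging E = E° − (0.0592/n)·log Q gives log Q = 2(+1.82 − (+1.862))/0.0592 = −1.419.
Balancing electrons gives Br2(l) + Zn(s) → 2 Br⁻(aq) + Zn²⁺(aq); thus Q = [Br⁻(aq)]^2·[Zn²⁺(aq)].
Substituting the known concentrations and solving, log [Zn²⁺(aq)] = −1.577 and [Zn²⁺(aq)] = 0.026 M.

0.026 M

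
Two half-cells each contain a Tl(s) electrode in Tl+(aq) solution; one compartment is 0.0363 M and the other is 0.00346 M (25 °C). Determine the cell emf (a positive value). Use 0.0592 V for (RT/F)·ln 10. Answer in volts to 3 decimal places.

0.060 V

For a concentration cell E°cell = 0, since both electrodes use the same couple.
The compartment with the higher Tl+(aq) concentration (0.0363 M) acts as the cathode; ions are reduced there and produced at the dilute (0.00346 M) anode.
With n = 1, Ecell = −(0.0592/1)·log([dilute]/[conc]) = −(0.0592/1)·log(0.00346/0.0363) = +0.060 V.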